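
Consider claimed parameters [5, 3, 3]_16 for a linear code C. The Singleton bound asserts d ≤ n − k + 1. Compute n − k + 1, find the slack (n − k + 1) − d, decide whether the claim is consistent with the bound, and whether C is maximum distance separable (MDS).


Singleton RHS = n − k + 1 = 3, slack = 0, bound satisfied, MDS.

Singleton bound: d ≤ n − k + 1.
Here n = 5, k = 3, so n − k + 1 = 3.
Given d = 3, check d ≤ 3: YES.
Slack = (n − k + 1) − d = 0.
The code is MDS (slack = 0).
Description: the claimed parameters are [5, 3, 3]_16; such a code would be MDS (meets Singleton bound).


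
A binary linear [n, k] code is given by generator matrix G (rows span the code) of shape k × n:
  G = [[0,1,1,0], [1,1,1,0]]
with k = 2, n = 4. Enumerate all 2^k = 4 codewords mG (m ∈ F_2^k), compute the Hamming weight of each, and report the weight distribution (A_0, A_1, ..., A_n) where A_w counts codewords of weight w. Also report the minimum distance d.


Weight distribution: A_0 = 1, A_1 = 1, A_2 = 1, A_3 = 1. Minimum distance d = 1.

Enumerate all 2^2 = 4 messages m ∈ F_2^2.
For each, compute codeword c = mG in F_2^4, then tally its weight.
  m = 00 → c = 0000, weight = 0.
  m = 10 → c = 0110, weight = 2.
  m = 01 → c = 1110, weight = 3.
  m = 11 → c = 1000, weight = 1.
Tally weights:
  weight 0: 1 codewords.
  weight 1: 1 codewords.
  weight 2: 1 codewords.
  weight 3: 1 codewords.
Minimum distance d = smallest w > 0 with A_w > 0 = 1.
Sanity: Σ A_w = 4 = 2^2 = 4 ✓.


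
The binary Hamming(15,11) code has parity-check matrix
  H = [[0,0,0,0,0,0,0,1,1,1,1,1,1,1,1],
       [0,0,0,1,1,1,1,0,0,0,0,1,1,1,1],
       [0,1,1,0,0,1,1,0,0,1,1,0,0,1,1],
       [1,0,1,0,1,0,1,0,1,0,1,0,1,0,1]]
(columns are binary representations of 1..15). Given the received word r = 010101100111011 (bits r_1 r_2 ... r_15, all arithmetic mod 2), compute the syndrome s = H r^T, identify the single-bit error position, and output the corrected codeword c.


s = (1, 0, 1, 1)^T, error position = 11, corrected codeword c = 010101100101011

Compute s = H r^T mod 2 one row at a time:
  s_1 = 0 + 0 + 1 + 1 + 1 + 0 + 1 + 1 = 5 ≡ 1 (mod 2).
  s_2 = 1 + 0 + 1 + 1 + 1 + 0 + 1 + 1 = 6 ≡ 0 (mod 2).
  s_3 = 1 + 0 + 1 + 1 + 1 + 1 + 1 + 1 = 7 ≡ 1 (mod 2).
  s_4 = 0 + 0 + 0 + 1 + 0 + 1 + 0 + 1 = 3 ≡ 1 (mod 2).
s = (1, 0, 1, 1)^T — this equals column 11 of H (binary 1011), so error is at position 11.
Correct: flip bit 11 of r = 010101100111011 to get c = 010101100101011.


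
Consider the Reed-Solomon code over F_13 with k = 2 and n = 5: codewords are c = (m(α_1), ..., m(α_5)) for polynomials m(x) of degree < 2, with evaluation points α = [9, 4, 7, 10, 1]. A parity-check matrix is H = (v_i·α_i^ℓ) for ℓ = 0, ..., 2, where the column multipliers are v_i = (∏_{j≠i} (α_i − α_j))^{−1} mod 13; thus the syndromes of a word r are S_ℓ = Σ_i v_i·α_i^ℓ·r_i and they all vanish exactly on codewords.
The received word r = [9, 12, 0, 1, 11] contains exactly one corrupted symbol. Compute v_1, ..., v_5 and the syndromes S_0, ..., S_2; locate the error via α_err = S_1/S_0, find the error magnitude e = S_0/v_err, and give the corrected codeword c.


S = (11, 8, 7), error at position 1, error magnitude e = 4, c = [5, 12, 0, 1, 11].

Step 1: column multipliers v_i = (∏_{j≠i}(α_i − α_j))^{−1} mod 13.
  i = 1 (α = 9): (9−4)(9−7)(9−10)(9−1) = 5·2·(−1)·8 = −80 ≡ 11, so v_1 = 11^{−1} = 6 (mod 13).
  i = 2 (α = 4): (4−9)(4−7)(4−10)(4−1) = (−5)·(−3)·(−6)·3 = −270 ≡ 3, so v_2 = 3^{−1} = 9 (mod 13).
  i = 3 (α = 7): (7−9)(7−4)(7−10)(7−1) = (−2)·3·(−3)·6 = 108 ≡ 4, so v_3 = 4^{−1} = 10 (mod 13).
  i = 4 (α = 10): (10−9)(10−4)(10−7)(10−1) = 1·6·3·9 = 162 ≡ 6, so v_4 = 6^{−1} = 11 (mod 13).
  i = 5 (α = 1): (1−9)(1−4)(1−7)(1−10) = (−8)·(−3)·(−6)·(−9) = 1296 ≡ 9, so v_5 = 9^{−1} = 3 (mod 13).
  v = [6, 9, 10, 11, 3].
Step 2: syndromes of r = [9, 12, 0, 1, 11] (all sums mod 13).
  S_0 = Σ v_i r_i = 6·9 + 9·12 + 10·0 + 11·1 + 3·11 = 206 ≡ 11.
  S_1 = Σ v_i α_i r_i = 6·9·9 + 9·4·12 + 10·7·0 + 11·10·1 + 3·1·11 = 1061 ≡ 8.
  α_i^2 mod 13 = [3, 3, 10, 9, 1].
  S_2 = Σ v_i α_i^2 r_i = 6·3·9 + 9·3·12 + 10·10·0 + 11·9·1 + 3·1·11 = 618 ≡ 7.
  S = (11, 8, 7) ≠ 0, so r is not a codeword (an error is present).
Step 3: locate the error. For a single error e at position i, S_ℓ = v_i·e·α_i^ℓ, so α_err = S_1/S_0.
  S_0^{−1} = 11^{−1} = 6 (mod 13), so α_err = 8·6 = 48 ≡ 9 = α_1. Error position i = 1.
  Consistency check: S_2/S_1 = 7·5 = 35 ≡ 9 = α_err ✓ (single-error assumption holds).
Step 4: error magnitude e = S_0/v_1 = S_0·∏_{j≠1}(α_1 − α_j) = 11·11 = 121 ≡ 4 (mod 13).
Step 5: correct position 1: c_1 = r_1 − e = 9 − 4 ≡ 5 (mod 13). Hence c = [5, 12, 0, 1, 11].
  Check: interpolating c through the α_i gives m(x) = 2 + 9·x (degree < 2) with m(α_i) = c_i for every i, so c is indeed a codeword.


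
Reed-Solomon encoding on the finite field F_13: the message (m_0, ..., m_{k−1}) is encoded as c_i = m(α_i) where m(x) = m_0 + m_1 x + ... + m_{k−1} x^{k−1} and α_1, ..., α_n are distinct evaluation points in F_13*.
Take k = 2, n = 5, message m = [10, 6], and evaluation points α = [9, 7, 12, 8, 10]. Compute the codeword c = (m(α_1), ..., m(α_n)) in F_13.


c = [12, 0, 4, 6, 5]

Message polynomial: m(x) = 10 + 6·x (mod 13).
For each evaluation point α_i, compute m(α_i) mod 13:
  α_1 = 9: Horner steps 6 → 12, so m(9) = 12.
  α_2 = 7: Horner steps 6 → 0, so m(7) = 0.
  α_3 = 12: Horner steps 6 → 4, so m(12) = 4.
  α_4 = 8: Horner steps 6 → 6, so m(8) = 6.
  α_5 = 10: Horner steps 6 → 5, so m(10) = 5.
Codeword c = [12, 0, 4, 6, 5] ∈ F_13^5.


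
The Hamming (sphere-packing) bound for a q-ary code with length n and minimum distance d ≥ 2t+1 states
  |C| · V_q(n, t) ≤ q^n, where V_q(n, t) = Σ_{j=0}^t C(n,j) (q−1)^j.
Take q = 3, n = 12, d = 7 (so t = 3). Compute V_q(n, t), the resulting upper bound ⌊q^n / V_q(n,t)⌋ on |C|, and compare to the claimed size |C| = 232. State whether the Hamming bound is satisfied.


V_q(n, t) = 2049, q^n = 531441, Hamming bound = 259, |C| = 232 ≤ bound (satisfied).

Step 1: Compute V_q(n, t) = Σ_{j=0}^3 C(n, j) (q−1)^j.
  j = 0: C(12,0)·(2)^0 = 1·1 = 1.
  j = 1: C(12,1)·(2)^1 = 12·2 = 24.
  j = 2: C(12,2)·(2)^2 = 66·4 = 264.
  j = 3: C(12,3)·(2)^3 = 220·8 = 1760.
  V_q(n, t) = 1 + 24 + 264 + 1760 = 2049.
Step 2: q^n = 3^12 = 531441.
Step 3: Hamming bound ⌊q^n / V_q(n,t)⌋ = ⌊531441/2049⌋ = 259.
Step 4: Compare |C| = 232 to 259: satisfied.
The claimed |C| lies below the Hamming bound.


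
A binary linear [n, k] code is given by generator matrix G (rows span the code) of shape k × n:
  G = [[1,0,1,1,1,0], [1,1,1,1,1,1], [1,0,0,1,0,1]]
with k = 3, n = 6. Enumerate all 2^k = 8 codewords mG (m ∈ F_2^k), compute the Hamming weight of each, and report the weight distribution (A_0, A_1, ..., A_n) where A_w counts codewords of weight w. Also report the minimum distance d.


Weight distribution: A_0 = 1, A_2 = 1, A_3 = 4, A_4 = 1, A_6 = 1. Minimum distance d = 2.

Enumerate all 2^3 = 8 messages m ∈ F_2^3.
For each, compute codeword c = mG in F_2^6, then tally its weight.
  m = 000 → c = 000000, weight = 0.
  m = 100 → c = 101110, weight = 4.
  m = 010 → c = 111111, weight = 6.
  m = 110 → c = 010001, weight = 2.
  m = 001 → c = 100101, weight = 3.
  m = 101 → c = 001011, weight = 3.
  m = 011 → c = 011010, weight = 3.
  m = 111 → c = 110100, weight = 3.
Tally weights:
  weight 0: 1 codewords.
  weight 2: 1 codewords.
  weight 3: 4 codewords.
  weight 4: 1 codewords.
  weight 6: 1 codewords.
Minimum distance d = smallest w > 0 with A_w > 0 = 2.
Sanity: Σ A_w = 8 = 2^3 = 8 ✓.


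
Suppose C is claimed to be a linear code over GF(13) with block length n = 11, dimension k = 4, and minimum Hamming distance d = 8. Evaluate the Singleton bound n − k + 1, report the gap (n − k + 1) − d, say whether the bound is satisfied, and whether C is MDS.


Singleton RHS = n − k + 1 = 8, slack = 0, bound satisfied, MDS.

Singleton bound: d ≤ n − k + 1.
Here n = 11, k = 4, so n − k + 1 = 8.
Given d = 8, check d ≤ 8: YES.
Slack = (n − k + 1) − d = 0.
The code is MDS (slack = 0).
Description: the claimed parameters are [11, 4, 8]_13; such a code would be MDS (meets Singleton bound).


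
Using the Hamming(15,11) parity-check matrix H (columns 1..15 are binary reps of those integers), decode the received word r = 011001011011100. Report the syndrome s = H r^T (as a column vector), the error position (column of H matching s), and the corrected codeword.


s = (1, 1, 0, 0)^T, error position = 12, corrected codeword c = 011001011010100

Compute s = H r^T mod 2 one row at a time:
  s_1 = 1 + 1 + 0 + 1 + 1 + 1 + 0 + 0 = 5 ≡ 1 (mod 2).
  s_2 = 0 + 0 + 1 + 0 + 1 + 1 + 0 + 0 = 3 ≡ 1 (mod 2).
  s_3 = 1 + 1 + 1 + 0 + 0 + 1 + 0 + 0 = 4 ≡ 0 (mod 2).
  s_4 = 0 + 1 + 0 + 0 + 1 + 1 + 1 + 0 = 4 ≡ 0 (mod 2).
s = (1, 1, 0, 0)^T — this equals column 12 of H (binary 1100), so error is at position 12.
Correct: flip bit 12 of r = 011001011011100 to get c = 011001011010100.


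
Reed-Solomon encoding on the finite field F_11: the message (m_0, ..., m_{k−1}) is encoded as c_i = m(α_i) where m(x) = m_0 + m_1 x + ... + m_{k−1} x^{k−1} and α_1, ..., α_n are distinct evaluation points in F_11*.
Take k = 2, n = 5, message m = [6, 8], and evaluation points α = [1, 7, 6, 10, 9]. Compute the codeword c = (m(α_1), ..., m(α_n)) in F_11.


c = [3, 7, 10, 9, 1]

Message polynomial: m(x) = 6 + 8·x (mod 11).
For each evaluation point α_i, compute m(α_i) mod 11:
  α_1 = 1: Horner steps 8 → 3, so m(1) = 3.
  α_2 = 7: Horner steps 8 → 7, so m(7) = 7.
  α_3 = 6: Horner steps 8 → 10, so m(6) = 10.
  α_4 = 10: Horner steps 8 → 9, so m(10) = 9.
  α_5 = 9: Horner steps 8 → 1, so m(9) = 1.
Codeword c = [3, 7, 10, 9, 1] ∈ F_11^5.


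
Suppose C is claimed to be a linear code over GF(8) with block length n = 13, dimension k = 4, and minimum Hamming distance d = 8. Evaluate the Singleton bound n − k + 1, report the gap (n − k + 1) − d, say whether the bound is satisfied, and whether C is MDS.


Singleton RHS = n − k + 1 = 10, slack = 2, bound satisfied, not MDS.

Singleton bound: d ≤ n − k + 1.
Here n = 13, k = 4, so n − k + 1 = 10.
Given d = 8, check d ≤ 10: YES.
Slack = (n − k + 1) − d = 2.
The code is NOT MDS (slack = 2 > 0).
Description: the claimed parameters are [13, 4, 8]_8; such a code would be non-MDS.


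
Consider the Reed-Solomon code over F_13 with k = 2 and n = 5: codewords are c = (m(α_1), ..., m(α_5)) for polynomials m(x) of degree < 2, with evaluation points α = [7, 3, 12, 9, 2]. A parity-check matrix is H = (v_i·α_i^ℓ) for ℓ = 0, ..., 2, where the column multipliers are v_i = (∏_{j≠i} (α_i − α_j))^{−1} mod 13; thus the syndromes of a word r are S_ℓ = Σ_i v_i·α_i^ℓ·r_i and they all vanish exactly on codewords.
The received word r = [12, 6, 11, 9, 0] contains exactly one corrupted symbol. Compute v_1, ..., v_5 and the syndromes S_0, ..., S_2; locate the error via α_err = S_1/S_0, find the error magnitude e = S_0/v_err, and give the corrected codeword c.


S = (8, 11, 7), error at position 2, error magnitude e = 1, c = [12, 5, 11, 9, 0].

Step 1: column multipliers v_i = (∏_{j≠i}(α_i − α_j))^{−1} mod 13.
  i = 1 (α = 7): (7−3)(7−12)(7−9)(7−2) = 4·(−5)·(−2)·5 = 200 ≡ 5, so v_1 = 5^{−1} = 8 (mod 13).
  i = 2 (α = 3): (3−7)(3−12)(3−9)(3−2) = (−4)·(−9)·(−6)·1 = −216 ≡ 5, so v_2 = 5^{−1} = 8 (mod 13).
  i = 3 (α = 12): (12−7)(12−3)(12−9)(12−2) = 5·9·3·10 = 1350 ≡ 11, so v_3 = 11^{−1} = 6 (mod 13).
  i = 4 (α = 9): (9−7)(9−3)(9−12)(9−2) = 2·6·(−3)·7 = −252 ≡ 8, so v_4 = 8^{−1} = 5 (mod 13).
  i = 5 (α = 2): (2−7)(2−3)(2−12)(2−9) = (−5)·(−1)·(−10)·(−7) = 350 ≡ 12, so v_5 = 12^{−1} = 12 (mod 13).
  v = [8, 8, 6, 5, 12].
Step 2: syndromes of r = [12, 6, 11, 9, 0] (all sums mod 13).
  S_0 = Σ v_i r_i = 8·12 + 8·6 + 6·11 + 5·9 + 12·0 = 255 ≡ 8.
  S_1 = Σ v_i α_i r_i = 8·7·12 + 8·3·6 + 6·12·11 + 5·9·9 + 12·2·0 = 2013 ≡ 11.
  α_i^2 mod 13 = [10, 9, 1, 3, 4].
  S_2 = Σ v_i α_i^2 r_i = 8·10·12 + 8·9·6 + 6·1·11 + 5·3·9 + 12·4·0 = 1593 ≡ 7.
  S = (8, 11, 7) ≠ 0, so r is not a codeword (an error is present).
Step 3: locate the error. For a single error e at position i, S_ℓ = v_i·e·α_i^ℓ, so α_err = S_1/S_0.
  S_0^{−1} = 8^{−1} = 5 (mod 13), so α_err = 11·5 = 55 ≡ 3 = α_2. Error position i = 2.
  Consistency check: S_2/S_1 = 7·6 = 42 ≡ 3 = α_err ✓ (single-error assumption holds).
Step 4: error magnitude e = S_0/v_2 = S_0·∏_{j≠2}(α_2 − α_j) = 8·5 = 40 ≡ 1 (mod 13).
Step 5: correct position 2: c_2 = r_2 − e = 6 − 1 ≡ 5 (mod 13). Hence c = [12, 5, 11, 9, 0].
  Check: interpolating c through the α_i gives m(x) = 3 + 5·x (degree < 2) with m(α_i) = c_i for every i, so c is indeed a codeword.


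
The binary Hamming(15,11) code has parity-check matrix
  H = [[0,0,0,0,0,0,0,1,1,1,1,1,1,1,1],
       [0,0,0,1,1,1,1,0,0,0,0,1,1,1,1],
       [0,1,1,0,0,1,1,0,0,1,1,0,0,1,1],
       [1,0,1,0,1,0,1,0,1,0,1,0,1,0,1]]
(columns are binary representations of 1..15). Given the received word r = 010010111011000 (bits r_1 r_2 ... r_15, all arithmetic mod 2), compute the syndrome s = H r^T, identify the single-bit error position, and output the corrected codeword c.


s = (0, 1, 1, 0)^T, error position = 6, corrected codeword c = 010011111011000

Compute s = H r^T mod 2 one row at a time:
  s_1 = 1 + 1 + 0 + 1 + 1 + 0 + 0 + 0 = 4 ≡ 0 (mod 2).
  s_2 = 0 + 1 + 0 + 1 + 1 + 0 + 0 + 0 = 3 ≡ 1 (mod 2).
  s_3 = 1 + 0 + 0 + 1 + 0 + 1 + 0 + 0 = 3 ≡ 1 (mod 2).
  s_4 = 0 + 0 + 1 + 1 + 1 + 1 + 0 + 0 = 4 ≡ 0 (mod 2).
s = (0, 1, 1, 0)^T — this equals column 6 of H (binary 0110), so error is at position 6.
Correct: flip bit 6 of r = 010010111011000 to get c = 010011111011000.


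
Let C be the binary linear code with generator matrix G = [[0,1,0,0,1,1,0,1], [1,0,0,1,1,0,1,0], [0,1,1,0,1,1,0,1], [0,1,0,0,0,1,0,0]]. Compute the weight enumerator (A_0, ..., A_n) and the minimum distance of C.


Weight distribution: A_0 = 1, A_1 = 1, A_2 = 2, A_3 = 2, A_4 = 3, A_5 = 3, A_6 = 2, A_7 = 2. Minimum distance d = 1.

Enumerate all 2^4 = 16 messages m ∈ F_2^4.
For each, compute codeword c = mG in F_2^8, then tally its weight.
  m = 0000 → c = 00000000, weight = 0.
  m = 1000 → c = 01001101, weight = 4.
  m = 0100 → c = 10011010, weight = 4.
  m = 1100 → c = 11010111, weight = 6.
  m = 0010 → c = 01101101, weight = 5.
  m = 1010 → c = 00100000, weight = 1.
  m = 0110 → c = 11110111, weight = 7.
  m = 1110 → c = 10111010, weight = 5.
  m = 0001 → c = 01000100, weight = 2.
  m = 1001 → c = 00001001, weight = 2.
  m = 0101 → c = 11011110, weight = 6.
  m = 1101 → c = 10010011, weight = 4.
  m = 0011 → c = 00101001, weight = 3.
  m = 1011 → c = 01100100, weight = 3.
  m = 0111 → c = 10110011, weight = 5.
  m = 1111 → c = 11111110, weight = 7.
Tally weights:
  weight 0: 1 codewords.
  weight 1: 1 codewords.
  weight 2: 2 codewords.
  weight 3: 2 codewords.
  weight 4: 3 codewords.
  weight 5: 3 codewords.
  weight 6: 2 codewords.
  weight 7: 2 codewords.
Minimum distance d = smallest w > 0 with A_w > 0 = 1.
Sanity: Σ A_w = 16 = 2^4 = 16 ✓.


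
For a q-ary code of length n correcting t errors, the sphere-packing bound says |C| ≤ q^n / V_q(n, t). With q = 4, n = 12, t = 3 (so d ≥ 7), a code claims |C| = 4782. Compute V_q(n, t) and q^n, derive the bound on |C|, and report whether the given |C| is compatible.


V_q(n, t) = 6571, q^n = 16777216, Hamming bound = 2553, |C| = 4782 > bound (violated).

Step 1: Compute V_q(n, t) = Σ_{j=0}^3 C(n, j) (q−1)^j.
  j = 0: C(12,0)·(3)^0 = 1·1 = 1.
  j = 1: C(12,1)·(3)^1 = 12·3 = 36.
  j = 2: C(12,2)·(3)^2 = 66·9 = 594.
  j = 3: C(12,3)·(3)^3 = 220·27 = 5940.
  V_q(n, t) = 1 + 36 + 594 + 5940 = 6571.
Step 2: q^n = 4^12 = 16777216.
Step 3: Hamming bound ⌊q^n / V_q(n,t)⌋ = ⌊16777216/6571⌋ = 2553.
Step 4: Compare |C| = 4782 to 2553: violated.
The claimed |C| lies above the Hamming bound, so no 4-ary code of length 12 with d ≥ 7 can have 4782 codewords.


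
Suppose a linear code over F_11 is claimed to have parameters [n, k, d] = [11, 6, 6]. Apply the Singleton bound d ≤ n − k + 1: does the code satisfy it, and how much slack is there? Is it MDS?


Singleton RHS = n − k + 1 = 6, slack = 0, bound satisfied, MDS.

Singleton bound: d ≤ n − k + 1.
Here n = 11, k = 6, so n − k + 1 = 6.
Given d = 6, check d ≤ 6: YES.
Slack = (n − k + 1) − d = 0.
The code is MDS (slack = 0).
Description: the claimed parameters are [11, 6, 6]_11; such a code would be MDS (meets Singleton bound).


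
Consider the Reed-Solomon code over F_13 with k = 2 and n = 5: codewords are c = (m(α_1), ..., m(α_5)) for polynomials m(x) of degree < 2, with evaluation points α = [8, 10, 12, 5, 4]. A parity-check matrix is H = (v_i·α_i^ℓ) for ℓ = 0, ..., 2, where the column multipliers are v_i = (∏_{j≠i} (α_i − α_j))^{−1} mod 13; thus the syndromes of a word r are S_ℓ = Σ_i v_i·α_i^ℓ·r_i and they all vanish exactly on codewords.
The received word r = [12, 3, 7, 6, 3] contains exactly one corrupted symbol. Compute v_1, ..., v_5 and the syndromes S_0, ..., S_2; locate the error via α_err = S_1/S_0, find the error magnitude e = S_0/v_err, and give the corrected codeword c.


S = (9, 10, 1), error at position 5, error magnitude e = 12, c = [12, 3, 7, 6, 4].

Step 1: column multipliers v_i = (∏_{j≠i}(α_i − α_j))^{−1} mod 13.
  i = 1 (α = 8): (8−10)(8−12)(8−5)(8−4) = (−2)·(−4)·3·4 = 96 ≡ 5, so v_1 = 5^{−1} = 8 (mod 13).
  i = 2 (α = 10): (10−8)(10−12)(10−5)(10−4) = 2·(−2)·5·6 = −120 ≡ 10, so v_2 = 10^{−1} = 4 (mod 13).
  i = 3 (α = 12): (12−8)(12−10)(12−5)(12−4) = 4·2·7·8 = 448 ≡ 6, so v_3 = 6^{−1} = 11 (mod 13).
  i = 4 (α = 5): (5−8)(5−10)(5−12)(5−4) = (−3)·(−5)·(−7)·1 = −105 ≡ 12, so v_4 = 12^{−1} = 12 (mod 13).
  i = 5 (α = 4): (4−8)(4−10)(4−12)(4−5) = (−4)·(−6)·(−8)·(−1) = 192 ≡ 10, so v_5 = 10^{−1} = 4 (mod 13).
  v = [8, 4, 11, 12, 4].
Step 2: syndromes of r = [12, 3, 7, 6, 3] (all sums mod 13).
  S_0 = Σ v_i r_i = 8·12 + 4·3 + 11·7 + 12·6 + 4·3 = 269 ≡ 9.
  S_1 = Σ v_i α_i r_i = 8·8·12 + 4·10·3 + 11·12·7 + 12·5·6 + 4·4·3 = 2220 ≡ 10.
  α_i^2 mod 13 = [12, 9, 1, 12, 3].
  S_2 = Σ v_i α_i^2 r_i = 8·12·12 + 4·9·3 + 11·1·7 + 12·12·6 + 4·3·3 = 2237 ≡ 1.
  S = (9, 10, 1) ≠ 0, so r is not a codeword (an error is present).
Step 3: locate the error. For a single error e at position i, S_ℓ = v_i·e·α_i^ℓ, so α_err = S_1/S_0.
  S_0^{−1} = 9^{−1} = 3 (mod 13), so α_err = 10·3 = 30 ≡ 4 = α_5. Error position i = 5.
  Consistency check: S_2/S_1 = 1·4 = 4 ≡ 4 = α_err ✓ (single-error assumption holds).
Step 4: error magnitude e = S_0/v_5 = S_0·∏_{j≠5}(α_5 − α_j) = 9·10 = 90 ≡ 12 (mod 13).
Step 5: correct position 5: c_5 = r_5 − e = 3 − 12 ≡ 4 (mod 13). Hence c = [12, 3, 7, 6, 4].
  Check: interpolating c through the α_i gives m(x) = 9 + 2·x (degree < 2) with m(α_i) = c_i for every i, so c is indeed a codeword.


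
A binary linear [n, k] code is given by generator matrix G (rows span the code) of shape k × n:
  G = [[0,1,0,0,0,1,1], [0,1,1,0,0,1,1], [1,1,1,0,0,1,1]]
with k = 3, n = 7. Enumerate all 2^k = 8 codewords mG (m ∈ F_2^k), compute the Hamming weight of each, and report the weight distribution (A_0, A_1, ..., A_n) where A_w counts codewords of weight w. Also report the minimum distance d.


Weight distribution: A_0 = 1, A_1 = 2, A_2 = 1, A_3 = 1, A_4 = 2, A_5 = 1. Minimum distance d = 1.

Enumerate all 2^3 = 8 messages m ∈ F_2^3.
For each, compute codeword c = mG in F_2^7, then tally its weight.
  m = 000 → c = 0000000, weight = 0.
  m = 100 → c = 0100011, weight = 3.
  m = 010 → c = 0110011, weight = 4.
  m = 110 → c = 0010000, weight = 1.
  m = 001 → c = 1110011, weight = 5.
  m = 101 → c = 1010000, weight = 2.
  m = 011 → c = 1000000, weight = 1.
  m = 111 → c = 1100011, weight = 4.
Tally weights:
  weight 0: 1 codewords.
  weight 1: 2 codewords.
  weight 2: 1 codewords.
  weight 3: 1 codewords.
  weight 4: 2 codewords.
  weight 5: 1 codewords.
Minimum distance d = smallest w > 0 with A_w > 0 = 1.
Sanity: Σ A_w = 8 = 2^3 = 8 ✓.


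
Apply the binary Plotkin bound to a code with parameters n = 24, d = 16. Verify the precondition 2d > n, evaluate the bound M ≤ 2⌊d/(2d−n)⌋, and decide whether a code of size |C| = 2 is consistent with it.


Plotkin bound M ≤ 4; given |C| = 2 ≤ bound (satisfied).

Check applicability: 2d = 32, n = 24.
2d − n = 8 > 0, so Plotkin applies.
Compute d/(2d−n) = 16/8 ≈ 2.0000.
⌊d/(2d−n)⌋ = 2.
Plotkin bound: M ≤ 2·2 = 4.
Given |C| = 2, check: satisfied.
This |C| is below the Plotkin bound.


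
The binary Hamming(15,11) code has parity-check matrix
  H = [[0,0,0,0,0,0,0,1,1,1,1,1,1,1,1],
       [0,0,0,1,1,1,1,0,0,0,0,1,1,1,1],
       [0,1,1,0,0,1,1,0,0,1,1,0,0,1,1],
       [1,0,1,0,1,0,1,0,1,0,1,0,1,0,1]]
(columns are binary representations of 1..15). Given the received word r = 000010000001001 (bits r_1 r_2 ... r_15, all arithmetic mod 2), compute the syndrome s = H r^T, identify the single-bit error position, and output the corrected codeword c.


s = (0, 1, 1, 0)^T, error position = 6, corrected codeword c = 000011000001001

Compute s = H r^T mod 2 one row at a time:
  s_1 = 0 + 0 + 0 + 0 + 1 + 0 + 0 + 1 = 2 ≡ 0 (mod 2).
  s_2 = 0 + 1 + 0 + 0 + 1 + 0 + 0 + 1 = 3 ≡ 1 (mod 2).
  s_3 = 0 + 0 + 0 + 0 + 0 + 0 + 0 + 1 = 1 ≡ 1 (mod 2).
  s_4 = 0 + 0 + 1 + 0 + 0 + 0 + 0 + 1 = 2 ≡ 0 (mod 2).
s = (0, 1, 1, 0)^T — this equals column 6 of H (binary 0110), so error is at position 6.
Correct: flip bit 6 of r = 000010000001001 to get c = 000011000001001.


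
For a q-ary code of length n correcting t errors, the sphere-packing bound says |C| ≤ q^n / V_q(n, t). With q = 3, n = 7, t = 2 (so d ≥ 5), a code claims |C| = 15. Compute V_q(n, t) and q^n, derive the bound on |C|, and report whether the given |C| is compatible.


V_q(n, t) = 99, q^n = 2187, Hamming bound = 22, |C| = 15 ≤ bound (satisfied).

Step 1: Compute V_q(n, t) = Σ_{j=0}^2 C(n, j) (q−1)^j.
  j = 0: C(7,0)·(2)^0 = 1·1 = 1.
  j = 1: C(7,1)·(2)^1 = 7·2 = 14.
  j = 2: C(7,2)·(2)^2 = 21·4 = 84.
  V_q(n, t) = 1 + 14 + 84 = 99.
Step 2: q^n = 3^7 = 2187.
Step 3: Hamming bound ⌊q^n / V_q(n,t)⌋ = ⌊2187/99⌋ = 22.
Step 4: Compare |C| = 15 to 22: satisfied.
The claimed |C| lies below the Hamming bound.


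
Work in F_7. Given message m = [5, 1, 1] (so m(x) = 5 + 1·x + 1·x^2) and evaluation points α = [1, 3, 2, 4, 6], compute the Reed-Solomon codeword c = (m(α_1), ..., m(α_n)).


c = [0, 3, 4, 4, 5]

Message polynomial: m(x) = 5 + 1·x + 1·x^2 (mod 7).
For each evaluation point α_i, compute m(α_i) mod 7:
  α_1 = 1: Horner steps 1 → 2 → 0, so m(1) = 0.
  α_2 = 3: Horner steps 1 → 4 → 3, so m(3) = 3.
  α_3 = 2: Horner steps 1 → 3 → 4, so m(2) = 4.
  α_4 = 4: Horner steps 1 → 5 → 4, so m(4) = 4.
  α_5 = 6: Horner steps 1 → 0 → 5, so m(6) = 5.
Codeword c = [0, 3, 4, 4, 5] ∈ F_7^5.


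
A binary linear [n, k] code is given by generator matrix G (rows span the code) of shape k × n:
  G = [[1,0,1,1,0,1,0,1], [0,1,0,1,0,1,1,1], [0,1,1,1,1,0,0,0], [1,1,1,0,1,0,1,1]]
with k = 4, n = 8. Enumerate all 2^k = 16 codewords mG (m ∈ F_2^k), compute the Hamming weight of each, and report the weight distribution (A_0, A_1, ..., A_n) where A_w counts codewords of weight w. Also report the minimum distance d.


Weight distribution: A_0 = 1, A_2 = 1, A_3 = 2, A_4 = 5, A_5 = 6, A_6 = 1. Minimum distance d = 2.

Enumerate all 2^4 = 16 messages m ∈ F_2^4.
For each, compute codeword c = mG in F_2^8, then tally its weight.
  m = 0000 → c = 00000000, weight = 0.
  m = 1000 → c = 10110101, weight = 5.
  m = 0100 → c = 01010111, weight = 5.
  m = 1100 → c = 11100010, weight = 4.
  m = 0010 → c = 01111000, weight = 4.
  m = 1010 → c = 11001101, weight = 5.
  m = 0110 → c = 00101111, weight = 5.
  m = 1110 → c = 10011010, weight = 4.
  m = 0001 → c = 11101011, weight = 6.
  m = 1001 → c = 01011110, weight = 5.
  m = 0101 → c = 10111100, weight = 5.
  m = 1101 → c = 00001001, weight = 2.
  m = 0011 → c = 10010011, weight = 4.
  m = 1011 → c = 00100110, weight = 3.
  m = 0111 → c = 11000100, weight = 3.
  m = 1111 → c = 01110001, weight = 4.
Tally weights:
  weight 0: 1 codewords.
  weight 2: 1 codewords.
  weight 3: 2 codewords.
  weight 4: 5 codewords.
  weight 5: 6 codewords.
  weight 6: 1 codewords.
Minimum distance d = smallest w > 0 with A_w > 0 = 2.
Sanity: Σ A_w = 16 = 2^4 = 16 ✓.


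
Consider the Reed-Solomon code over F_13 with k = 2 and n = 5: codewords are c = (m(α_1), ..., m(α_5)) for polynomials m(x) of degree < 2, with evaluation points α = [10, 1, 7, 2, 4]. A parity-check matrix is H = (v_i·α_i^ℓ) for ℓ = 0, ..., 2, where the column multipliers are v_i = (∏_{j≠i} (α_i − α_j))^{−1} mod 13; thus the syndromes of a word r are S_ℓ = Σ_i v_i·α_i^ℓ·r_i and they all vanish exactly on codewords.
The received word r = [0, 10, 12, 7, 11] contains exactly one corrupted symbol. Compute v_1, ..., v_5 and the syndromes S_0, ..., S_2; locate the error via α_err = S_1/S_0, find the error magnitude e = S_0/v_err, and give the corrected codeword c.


S = (6, 12, 11), error at position 4, error magnitude e = 1, c = [0, 10, 12, 6, 11].

Step 1: column multipliers v_i = (∏_{j≠i}(α_i − α_j))^{−1} mod 13.
  i = 1 (α = 10): (10−1)(10−7)(10−2)(10−4) = 9·3·8·6 = 1296 ≡ 9, so v_1 = 9^{−1} = 3 (mod 13).
  i = 2 (α = 1): (1−10)(1−7)(1−2)(1−4) = (−9)·(−6)·(−1)·(−3) = 162 ≡ 6, so v_2 = 6^{−1} = 11 (mod 13).
  i = 3 (α = 7): (7−10)(7−1)(7−2)(7−4) = (−3)·6·5·3 = −270 ≡ 3, so v_3 = 3^{−1} = 9 (mod 13).
  i = 4 (α = 2): (2−10)(2−1)(2−7)(2−4) = (−8)·1·(−5)·(−2) = −80 ≡ 11, so v_4 = 11^{−1} = 6 (mod 13).
  i = 5 (α = 4): (4−10)(4−1)(4−7)(4−2) = (−6)·3·(−3)·2 = 108 ≡ 4, so v_5 = 4^{−1} = 10 (mod 13).
  v = [3, 11, 9, 6, 10].
Step 2: syndromes of r = [0, 10, 12, 7, 11] (all sums mod 13).
  S_0 = Σ v_i r_i = 3·0 + 11·10 + 9·12 + 6·7 + 10·11 = 370 ≡ 6.
  S_1 = Σ v_i α_i r_i = 3·10·0 + 11·1·10 + 9·7·12 + 6·2·7 + 10·4·11 = 1390 ≡ 12.
  α_i^2 mod 13 = [9, 1, 10, 4, 3].
  S_2 = Σ v_i α_i^2 r_i = 3·9·0 + 11·1·10 + 9·10·12 + 6·4·7 + 10·3·11 = 1688 ≡ 11.
  S = (6, 12, 11) ≠ 0, so r is not a codeword (an error is present).
Step 3: locate the error. For a single error e at position i, S_ℓ = v_i·e·α_i^ℓ, so α_err = S_1/S_0.
  S_0^{−1} = 6^{−1} = 11 (mod 13), so α_err = 12·11 = 132 ≡ 2 = α_4. Error position i = 4.
  Consistency check: S_2/S_1 = 11·12 = 132 ≡ 2 = α_err ✓ (single-error assumption holds).
Step 4: error magnitude e = S_0/v_4 = S_0·∏_{j≠4}(α_4 − α_j) = 6·11 = 66 ≡ 1 (mod 13).
Step 5: correct position 4: c_4 = r_4 − e = 7 − 1 ≡ 6 (mod 13). Hence c = [0, 10, 12, 6, 11].
  Check: interpolating c through the α_i gives m(x) = 1 + 9·x (degree < 2) with m(α_i) = c_i for every i, so c is indeed a codeword.


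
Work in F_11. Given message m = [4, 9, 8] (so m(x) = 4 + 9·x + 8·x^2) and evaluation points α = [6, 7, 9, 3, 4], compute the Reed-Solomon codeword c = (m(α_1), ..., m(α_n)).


c = [5, 8, 7, 4, 3]

Message polynomial: m(x) = 4 + 9·x + 8·x^2 (mod 11).
For each evaluation point α_i, compute m(α_i) mod 11:
  α_1 = 6: Horner steps 8 → 2 → 5, so m(6) = 5.
  α_2 = 7: Horner steps 8 → 10 → 8, so m(7) = 8.
  α_3 = 9: Horner steps 8 → 4 → 7, so m(9) = 7.
  α_4 = 3: Horner steps 8 → 0 → 4, so m(3) = 4.
  α_5 = 4: Horner steps 8 → 8 → 3, so m(4) = 3.
Codeword c = [5, 8, 7, 4, 3] ∈ F_11^5.


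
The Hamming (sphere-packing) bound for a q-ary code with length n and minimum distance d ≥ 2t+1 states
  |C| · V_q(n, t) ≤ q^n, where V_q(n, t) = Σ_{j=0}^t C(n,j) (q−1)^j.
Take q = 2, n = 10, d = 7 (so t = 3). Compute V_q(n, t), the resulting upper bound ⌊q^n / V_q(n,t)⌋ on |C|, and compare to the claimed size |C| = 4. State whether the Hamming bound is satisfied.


V_q(n, t) = 176, q^n = 1024, Hamming bound = 5, |C| = 4 ≤ bound (satisfied).

Step 1: Compute V_q(n, t) = Σ_{j=0}^3 C(n, j) (q−1)^j.
  j = 0: C(10,0)·(1)^0 = 1·1 = 1.
  j = 1: C(10,1)·(1)^1 = 10·1 = 10.
  j = 2: C(10,2)·(1)^2 = 45·1 = 45.
  j = 3: C(10,3)·(1)^3 = 120·1 = 120.
  V_q(n, t) = 1 + 10 + 45 + 120 = 176.
Step 2: q^n = 2^10 = 1024.
Step 3: Hamming bound ⌊q^n / V_q(n,t)⌋ = ⌊1024/176⌋ = 5.
Step 4: Compare |C| = 4 to 5: satisfied.
The claimed |C| lies below the Hamming bound.


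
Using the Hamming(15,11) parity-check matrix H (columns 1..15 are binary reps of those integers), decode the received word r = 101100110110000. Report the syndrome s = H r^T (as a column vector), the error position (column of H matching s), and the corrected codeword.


s = (1, 0, 0, 0)^T, error position = 8, corrected codeword c = 101100100110000

Compute s = H r^T mod 2 one row at a time:
  s_1 = 1 + 0 + 1 + 1 + 0 + 0 + 0 + 0 = 3 ≡ 1 (mod 2).
  s_2 = 1 + 0 + 0 + 1 + 0 + 0 + 0 + 0 = 2 ≡ 0 (mod 2).
  s_3 = 0 + 1 + 0 + 1 + 1 + 1 + 0 + 0 = 4 ≡ 0 (mod 2).
  s_4 = 1 + 1 + 0 + 1 + 0 + 1 + 0 + 0 = 4 ≡ 0 (mod 2).
s = (1, 0, 0, 0)^T — this equals column 8 of H (binary 1000), so error is at position 8.
Correct: flip bit 8 of r = 101100110110000 to get c = 101100100110000.


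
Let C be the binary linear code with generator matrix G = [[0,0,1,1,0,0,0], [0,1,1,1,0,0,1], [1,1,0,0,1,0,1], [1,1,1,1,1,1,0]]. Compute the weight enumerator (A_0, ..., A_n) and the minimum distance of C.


Weight distribution: A_0 = 1, A_2 = 5, A_4 = 7, A_6 = 3. Minimum distance d = 2.

Enumerate all 2^4 = 16 messages m ∈ F_2^4.
For each, compute codeword c = mG in F_2^7, then tally its weight.
  m = 0000 → c = 0000000, weight = 0.
  m = 1000 → c = 0011000, weight = 2.
  m = 0100 → c = 0111001, weight = 4.
  m = 1100 → c = 0100001, weight = 2.
  m = 0010 → c = 1100101, weight = 4.
  m = 1010 → c = 1111101, weight = 6.
  m = 0110 → c = 1011100, weight = 4.
  m = 1110 → c = 1000100, weight = 2.
  m = 0001 → c = 1111110, weight = 6.
  m = 1001 → c = 1100110, weight = 4.
  m = 0101 → c = 1000111, weight = 4.
  m = 1101 → c = 1011111, weight = 6.
  m = 0011 → c = 0011011, weight = 4.
  m = 1011 → c = 0000011, weight = 2.
  m = 0111 → c = 0100010, weight = 2.
  m = 1111 → c = 0111010, weight = 4.
Tally weights:
  weight 0: 1 codewords.
  weight 2: 5 codewords.
  weight 4: 7 codewords.
  weight 6: 3 codewords.
Minimum distance d = smallest w > 0 with A_w > 0 = 2.
Sanity: Σ A_w = 16 = 2^4 = 16 ✓.


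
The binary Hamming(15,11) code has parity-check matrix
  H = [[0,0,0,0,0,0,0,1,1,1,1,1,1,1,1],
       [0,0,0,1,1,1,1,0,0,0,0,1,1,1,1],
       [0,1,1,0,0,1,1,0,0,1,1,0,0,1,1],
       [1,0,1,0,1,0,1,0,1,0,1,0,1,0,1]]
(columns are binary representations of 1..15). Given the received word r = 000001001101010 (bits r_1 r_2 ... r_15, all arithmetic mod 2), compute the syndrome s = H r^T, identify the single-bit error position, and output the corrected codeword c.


s = (0, 1, 1, 1)^T, error position = 7, corrected codeword c = 000001101101010

Compute s = H r^T mod 2 one row at a time:
  s_1 = 0 + 1 + 1 + 0 + 1 + 0 + 1 + 0 = 4 ≡ 0 (mod 2).
  s_2 = 0 + 0 + 1 + 0 + 1 + 0 + 1 + 0 = 3 ≡ 1 (mod 2).
  s_3 = 0 + 0 + 1 + 0 + 1 + 0 + 1 + 0 = 3 ≡ 1 (mod 2).
  s_4 = 0 + 0 + 0 + 0 + 1 + 0 + 0 + 0 = 1 ≡ 1 (mod 2).
s = (0, 1, 1, 1)^T — this equals column 7 of H (binary 0111), so error is at position 7.
Correct: flip bit 7 of r = 000001001101010 to get c = 000001101101010.


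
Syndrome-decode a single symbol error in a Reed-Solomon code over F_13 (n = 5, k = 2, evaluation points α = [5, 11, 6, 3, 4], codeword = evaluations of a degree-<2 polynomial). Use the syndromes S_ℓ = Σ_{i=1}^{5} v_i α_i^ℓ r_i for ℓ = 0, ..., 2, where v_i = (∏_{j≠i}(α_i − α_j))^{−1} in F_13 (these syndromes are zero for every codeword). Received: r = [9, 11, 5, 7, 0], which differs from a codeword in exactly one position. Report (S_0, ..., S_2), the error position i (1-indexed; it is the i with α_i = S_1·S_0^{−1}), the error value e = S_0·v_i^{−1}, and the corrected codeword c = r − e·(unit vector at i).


S = (9, 1, 3), error at position 4, error magnitude e = 3, c = [9, 11, 5, 4, 0].

Step 1: column multipliers v_i = (∏_{j≠i}(α_i − α_j))^{−1} mod 13.
  i = 1 (α = 5): (5−11)(5−6)(5−3)(5−4) = (−6)·(−1)·2·1 = 12 ≡ 12, so v_1 = 12^{−1} = 12 (mod 13).
  i = 2 (α = 11): (11−5)(11−6)(11−3)(11−4) = 6·5·8·7 = 1680 ≡ 3, so v_2 = 3^{−1} = 9 (mod 13).
  i = 3 (α = 6): (6−5)(6−11)(6−3)(6−4) = 1·(−5)·3·2 = −30 ≡ 9, so v_3 = 9^{−1} = 3 (mod 13).
  i = 4 (α = 3): (3−5)(3−11)(3−6)(3−4) = (−2)·(−8)·(−3)·(−1) = 48 ≡ 9, so v_4 = 9^{−1} = 3 (mod 13).
  i = 5 (α = 4): (4−5)(4−11)(4−6)(4−3) = (−1)·(−7)·(−2)·1 = −14 ≡ 12, so v_5 = 12^{−1} = 12 (mod 13).
  v = [12, 9, 3, 3, 12].
Step 2: syndromes of r = [9, 11, 5, 7, 0] (all sums mod 13).
  S_0 = Σ v_i r_i = 12·9 + 9·11 + 3·5 + 3·7 + 12·0 = 243 ≡ 9.
  S_1 = Σ v_i α_i r_i = 12·5·9 + 9·11·11 + 3·6·5 + 3·3·7 + 12·4·0 = 1782 ≡ 1.
  α_i^2 mod 13 = [12, 4, 10, 9, 3].
  S_2 = Σ v_i α_i^2 r_i = 12·12·9 + 9·4·11 + 3·10·5 + 3·9·7 + 12·3·0 = 2031 ≡ 3.
  S = (9, 1, 3) ≠ 0, so r is not a codeword (an error is present).
Step 3: locate the error. For a single error e at position i, S_ℓ = v_i·e·α_i^ℓ, so α_err = S_1/S_0.
  S_0^{−1} = 9^{−1} = 3 (mod 13), so α_err = 1·3 = 3 ≡ 3 = α_4. Error position i = 4.
  Consistency check: S_2/S_1 = 3·1 = 3 ≡ 3 = α_err ✓ (single-error assumption holds).
Step 4: error magnitude e = S_0/v_4 = S_0·∏_{j≠4}(α_4 − α_j) = 9·9 = 81 ≡ 3 (mod 13).
Step 5: correct position 4: c_4 = r_4 − e = 7 − 3 ≡ 4 (mod 13). Hence c = [9, 11, 5, 4, 0].
  Check: interpolating c through the α_i gives m(x) = 3 + 9·x (degree < 2) with m(α_i) = c_i for every i, so c is indeed a codeword.


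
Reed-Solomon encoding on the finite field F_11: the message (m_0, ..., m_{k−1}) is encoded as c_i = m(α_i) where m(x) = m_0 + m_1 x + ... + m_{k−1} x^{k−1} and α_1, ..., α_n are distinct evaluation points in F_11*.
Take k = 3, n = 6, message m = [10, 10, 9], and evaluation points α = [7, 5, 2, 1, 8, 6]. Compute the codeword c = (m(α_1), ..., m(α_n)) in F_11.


c = [4, 10, 0, 7, 6, 9]

Message polynomial: m(x) = 10 + 10·x + 9·x^2 (mod 11).
For each evaluation point α_i, compute m(α_i) mod 11:
  α_1 = 7: Horner steps 9 → 7 → 4, so m(7) = 4.
  α_2 = 5: Horner steps 9 → 0 → 10, so m(5) = 10.
  α_3 = 2: Horner steps 9 → 6 → 0, so m(2) = 0.
  α_4 = 1: Horner steps 9 → 8 → 7, so m(1) = 7.
  α_5 = 8: Horner steps 9 → 5 → 6, so m(8) = 6.
  α_6 = 6: Horner steps 9 → 9 → 9, so m(6) = 9.
Codeword c = [4, 10, 0, 7, 6, 9] ∈ F_11^6.


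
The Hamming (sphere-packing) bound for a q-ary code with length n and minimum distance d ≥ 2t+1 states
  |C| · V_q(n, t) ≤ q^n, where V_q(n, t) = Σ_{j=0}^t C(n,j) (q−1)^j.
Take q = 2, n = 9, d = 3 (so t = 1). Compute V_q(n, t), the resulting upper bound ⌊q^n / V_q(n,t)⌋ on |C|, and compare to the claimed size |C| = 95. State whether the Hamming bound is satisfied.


V_q(n, t) = 10, q^n = 512, Hamming bound = 51, |C| = 95 > bound (violated).

Step 1: Compute V_q(n, t) = Σ_{j=0}^1 C(n, j) (q−1)^j.
  j = 0: C(9,0)·(1)^0 = 1·1 = 1.
  j = 1: C(9,1)·(1)^1 = 9·1 = 9.
  V_q(n, t) = 1 + 9 = 10.
Step 2: q^n = 2^9 = 512.
Step 3: Hamming bound ⌊q^n / V_q(n,t)⌋ = ⌊512/10⌋ = 51.
Step 4: Compare |C| = 95 to 51: violated.
The claimed |C| lies above the Hamming bound, so no 2-ary code of length 9 with d ≥ 3 can have 95 codewords.


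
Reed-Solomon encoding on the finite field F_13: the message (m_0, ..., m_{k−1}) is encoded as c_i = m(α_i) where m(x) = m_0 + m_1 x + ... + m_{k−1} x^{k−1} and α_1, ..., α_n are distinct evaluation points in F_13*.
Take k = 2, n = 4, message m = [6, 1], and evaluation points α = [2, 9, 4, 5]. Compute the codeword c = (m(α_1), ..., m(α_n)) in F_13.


c = [8, 2, 10, 11]

Message polynomial: m(x) = 6 + 1·x (mod 13).
For each evaluation point α_i, compute m(α_i) mod 13:
  α_1 = 2: Horner steps 1 → 8, so m(2) = 8.
  α_2 = 9: Horner steps 1 → 2, so m(9) = 2.
  α_3 = 4: Horner steps 1 → 10, so m(4) = 10.
  α_4 = 5: Horner steps 1 → 11, so m(5) = 11.
Codeword c = [8, 2, 10, 11] ∈ F_13^4.


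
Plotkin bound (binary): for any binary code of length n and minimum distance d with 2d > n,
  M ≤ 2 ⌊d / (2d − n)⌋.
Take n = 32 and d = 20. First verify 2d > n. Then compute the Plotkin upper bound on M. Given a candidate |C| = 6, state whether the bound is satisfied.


Plotkin bound M ≤ 4; given |C| = 6 > bound (violated).

Check applicability: 2d = 40, n = 32.
2d − n = 8 > 0, so Plotkin applies.
Compute d/(2d−n) = 20/8 ≈ 2.5000.
⌊d/(2d−n)⌋ = 2.
Plotkin bound: M ≤ 2·2 = 4.
Given |C| = 6, check: VIOLATED.
This |C| is above the Plotkin bound, so no binary code with n = 32, d = 20 and 6 codewords exists.


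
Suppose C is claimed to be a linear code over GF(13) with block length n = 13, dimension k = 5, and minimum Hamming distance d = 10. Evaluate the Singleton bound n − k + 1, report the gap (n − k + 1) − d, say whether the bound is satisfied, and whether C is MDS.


Singleton RHS = n − k + 1 = 9, slack = -1, bound violated (no such code; not MDS).

Singleton bound: d ≤ n − k + 1.
Here n = 13, k = 5, so n − k + 1 = 9.
Given d = 10, check d ≤ 9: NO.
Slack = (n − k + 1) − d = -1.
The slack is negative: d = 10 exceeds n − k + 1 = 9 by 1, so the Singleton bound is violated and no linear [13, 5, 10]_13 code can exist. In particular it is not MDS (MDS requires d = n − k + 1 exactly).
Description: the claimed parameters are [13, 5, 10]_13; such a code would be impossible (violates the Singleton bound).


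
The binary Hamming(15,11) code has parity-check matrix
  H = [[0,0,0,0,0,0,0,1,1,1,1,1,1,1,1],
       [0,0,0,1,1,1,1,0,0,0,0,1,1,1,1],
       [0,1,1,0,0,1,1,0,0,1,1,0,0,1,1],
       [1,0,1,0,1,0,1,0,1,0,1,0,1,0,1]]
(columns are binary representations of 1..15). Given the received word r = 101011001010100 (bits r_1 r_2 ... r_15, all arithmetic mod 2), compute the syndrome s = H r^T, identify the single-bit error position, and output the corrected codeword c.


s = (1, 1, 1, 0)^T, error position = 14, corrected codeword c = 101011001010110

Compute s = H r^T mod 2 one row at a time:
  s_1 = 0 + 1 + 0 + 1 + 0 + 1 + 0 + 0 = 3 ≡ 1 (mod 2).
  s_2 = 0 + 1 + 1 + 0 + 0 + 1 + 0 + 0 = 3 ≡ 1 (mod 2).
  s_3 = 0 + 1 + 1 + 0 + 0 + 1 + 0 + 0 = 3 ≡ 1 (mod 2).
  s_4 = 1 + 1 + 1 + 0 + 1 + 1 + 1 + 0 = 6 ≡ 0 (mod 2).
s = (1, 1, 1, 0)^T — this equals column 14 of H (binary 1110), so error is at position 14.
Correct: flip bit 14 of r = 101011001010100 to get c = 101011001010110.


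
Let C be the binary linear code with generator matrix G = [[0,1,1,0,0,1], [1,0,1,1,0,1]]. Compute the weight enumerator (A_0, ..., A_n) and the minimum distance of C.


Weight distribution: A_0 = 1, A_3 = 2, A_4 = 1. Minimum distance d = 3.

Enumerate all 2^2 = 4 messages m ∈ F_2^2.
For each, compute codeword c = mG in F_2^6, then tally its weight.
  m = 00 → c = 000000, weight = 0.
  m = 10 → c = 011001, weight = 3.
  m = 01 → c = 101101, weight = 4.
  m = 11 → c = 110100, weight = 3.
Tally weights:
  weight 0: 1 codewords.
  weight 3: 2 codewords.
  weight 4: 1 codewords.
Minimum distance d = smallest w > 0 with A_w > 0 = 3.
Sanity: Σ A_w = 4 = 2^2 = 4 ✓.


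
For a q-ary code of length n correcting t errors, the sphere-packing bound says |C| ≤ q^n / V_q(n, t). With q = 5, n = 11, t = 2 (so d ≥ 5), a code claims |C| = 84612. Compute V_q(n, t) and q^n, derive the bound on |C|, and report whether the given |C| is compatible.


V_q(n, t) = 925, q^n = 48828125, Hamming bound = 52787, |C| = 84612 > bound (violated).

Step 1: Compute V_q(n, t) = Σ_{j=0}^2 C(n, j) (q−1)^j.
  j = 0: C(11,0)·(4)^0 = 1·1 = 1.
  j = 1: C(11,1)·(4)^1 = 11·4 = 44.
  j = 2: C(11,2)·(4)^2 = 55·16 = 880.
  V_q(n, t) = 1 + 44 + 880 = 925.
Step 2: q^n = 5^11 = 48828125.
Step 3: Hamming bound ⌊q^n / V_q(n,t)⌋ = ⌊48828125/925⌋ = 52787.
Step 4: Compare |C| = 84612 to 52787: violated.
The claimed |C| lies above the Hamming bound, so no 5-ary code of length 11 with d ≥ 5 can have 84612 codewords.
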